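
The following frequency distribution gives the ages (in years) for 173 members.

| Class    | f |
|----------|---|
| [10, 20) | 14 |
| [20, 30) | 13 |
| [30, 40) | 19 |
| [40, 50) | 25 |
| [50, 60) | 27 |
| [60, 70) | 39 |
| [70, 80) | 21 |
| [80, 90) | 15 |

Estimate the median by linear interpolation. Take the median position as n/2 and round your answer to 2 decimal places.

55.74

Cumulative frequencies: 14, 27, 46, 71, 98, 137, 158, 173
n = 173; position = n/2 = 86.5.
This falls in the class [50, 60): L = 50, F = 71, f = 27, h = 10.
Median ≈ 50 + ((86.5 − 71) / 27) × 10 = 55.7407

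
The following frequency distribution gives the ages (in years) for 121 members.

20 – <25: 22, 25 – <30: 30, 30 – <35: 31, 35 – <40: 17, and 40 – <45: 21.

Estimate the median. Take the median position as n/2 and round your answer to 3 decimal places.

31.371

Cumulative frequencies: 22, 52, 83, 100, 121
n = 121; position = n/2 = 60.5.
This falls in the class 30 – <35: L = 30, F = 52, f = 31, h = 5.
Median ≈ 30 + ((60.5 − 52) / 31) × 5 = 31.3710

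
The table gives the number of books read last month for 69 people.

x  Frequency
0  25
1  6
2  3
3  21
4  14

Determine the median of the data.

3

Cumulative frequencies: 25, 31, 34, 55, 69
n = 69, so the median is the value in position (n+1)/2 = 35.
Position 35 falls at value 3.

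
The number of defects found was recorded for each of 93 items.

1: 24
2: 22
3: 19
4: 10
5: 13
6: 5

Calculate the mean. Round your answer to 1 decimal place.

2.8

Values: 1, 2, 3, 4, 5, 6
Σfx = 24×1 + 22×2 + 19×3 + 10×4 + 13×5 + 5×6 = 260
n = Σf = 93
Mean = 260 / 93 = 2.7957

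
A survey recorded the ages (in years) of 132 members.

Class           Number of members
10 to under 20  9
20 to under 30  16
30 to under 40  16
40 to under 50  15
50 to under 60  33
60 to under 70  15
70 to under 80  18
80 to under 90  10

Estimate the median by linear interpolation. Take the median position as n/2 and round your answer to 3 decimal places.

53.030

Cumulative frequencies: 9, 25, 41, 56, 89, 104, 122, 132
n = 132; position = n/2 = 66.
This falls in the class 50 to under 60: L = 50, F = 56, f = 33, h = 10.
Median ≈ 50 + ((66 − 56) / 33) × 10 = 53.0303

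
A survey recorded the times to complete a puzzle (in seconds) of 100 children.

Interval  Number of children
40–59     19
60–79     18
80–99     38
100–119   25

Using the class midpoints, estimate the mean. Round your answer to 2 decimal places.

Midpoints: 49.5, 69.5, 89.5, 109.5
Σfm = 19×49.5 + 18×69.5 + 38×89.5 + 25×109.5 = 8330
n = Σf = 100
Mean = 8330 / 100 = 83.3000

83.30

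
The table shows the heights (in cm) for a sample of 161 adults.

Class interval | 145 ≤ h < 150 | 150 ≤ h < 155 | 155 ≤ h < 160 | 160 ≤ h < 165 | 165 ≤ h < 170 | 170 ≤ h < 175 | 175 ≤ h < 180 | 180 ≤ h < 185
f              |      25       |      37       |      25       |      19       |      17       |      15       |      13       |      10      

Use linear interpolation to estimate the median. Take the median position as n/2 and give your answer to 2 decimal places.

Cumulative frequencies: 25, 62, 87, 106, 123, 138, 151, 161
n = 161; position = n/2 = 80.5.
This falls in the class 155 ≤ h < 160: L = 155, F = 62, f = 25, h = 5.
Median ≈ 155 + ((80.5 − 62) / 25) × 5 = 158.7000

158.70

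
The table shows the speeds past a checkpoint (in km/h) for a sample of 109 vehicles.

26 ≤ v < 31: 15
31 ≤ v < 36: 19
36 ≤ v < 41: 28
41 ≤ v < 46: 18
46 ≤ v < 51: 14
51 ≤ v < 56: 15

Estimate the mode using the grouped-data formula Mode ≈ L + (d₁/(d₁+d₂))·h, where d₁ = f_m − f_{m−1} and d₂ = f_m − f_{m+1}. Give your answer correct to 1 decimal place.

Modal class: 36 ≤ v < 41 (highest frequency 28).
d₁ = 28 − 19 = 9, d₂ = 28 − 18 = 10
Mode ≈ 36 + (9/(9+10)) × 5 = 36 + 2.3684 = 38.3684

38.4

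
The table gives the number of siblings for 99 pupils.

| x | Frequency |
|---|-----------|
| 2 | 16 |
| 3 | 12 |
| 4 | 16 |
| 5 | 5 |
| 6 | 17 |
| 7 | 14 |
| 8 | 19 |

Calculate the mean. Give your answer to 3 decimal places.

Values: 2, 3, 4, 5, 6, 7, 8
Σfx = 16×2 + 12×3 + 16×4 + 5×5 + 17×6 + 14×7 + 19×8 = 509
n = Σf = 99
Mean = 509 / 99 = 5.1414

5.141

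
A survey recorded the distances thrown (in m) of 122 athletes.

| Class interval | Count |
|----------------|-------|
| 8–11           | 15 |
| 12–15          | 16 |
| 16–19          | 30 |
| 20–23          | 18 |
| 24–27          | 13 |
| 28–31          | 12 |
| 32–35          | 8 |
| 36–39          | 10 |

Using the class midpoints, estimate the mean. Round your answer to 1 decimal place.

21.3

Midpoints: 9.5, 13.5, 17.5, 21.5, 25.5, 29.5, 33.5, 37.5
Σfm = 15×9.5 + 16×13.5 + 30×17.5 + 18×21.5 + 13×25.5 + 12×29.5 + 8×33.5 + 10×37.5 = 2599
n = Σf = 122
Mean = 2599 / 122 = 21.3033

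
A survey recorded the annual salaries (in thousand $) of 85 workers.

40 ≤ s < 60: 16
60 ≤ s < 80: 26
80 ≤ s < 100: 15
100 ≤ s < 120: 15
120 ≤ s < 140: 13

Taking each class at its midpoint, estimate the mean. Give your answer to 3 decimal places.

Midpoints: 50, 70, 90, 110, 130
Σfm = 16×50 + 26×70 + 15×90 + 15×110 + 13×130 = 7310
n = Σf = 85
Mean = 7310 / 85 = 86.0000

86.000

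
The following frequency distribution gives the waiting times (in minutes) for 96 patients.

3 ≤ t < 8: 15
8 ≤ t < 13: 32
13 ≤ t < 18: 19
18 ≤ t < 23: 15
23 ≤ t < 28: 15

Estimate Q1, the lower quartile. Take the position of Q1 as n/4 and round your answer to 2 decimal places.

9.41

Cumulative frequencies: 15, 47, 66, 81, 96
n = 96; position = n/4 = 24.
This falls in the class 8 ≤ t < 13: L = 8, F = 15, f = 32, h = 5.
Lower quartile ≈ 8 + ((24 − 15) / 32) × 5 = 9.4062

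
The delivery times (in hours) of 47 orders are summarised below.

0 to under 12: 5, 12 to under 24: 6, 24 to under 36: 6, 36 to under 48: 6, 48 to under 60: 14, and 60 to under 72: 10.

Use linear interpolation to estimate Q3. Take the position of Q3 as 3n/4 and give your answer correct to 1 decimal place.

58.5

Cumulative frequencies: 5, 11, 17, 23, 37, 47
n = 47; position = 3n/4 = 35.25.
This falls in the class 48 to under 60: L = 48, F = 23, f = 14, h = 12.
Upper quartile ≈ 48 + ((35.25 − 23) / 14) × 12 = 58.5000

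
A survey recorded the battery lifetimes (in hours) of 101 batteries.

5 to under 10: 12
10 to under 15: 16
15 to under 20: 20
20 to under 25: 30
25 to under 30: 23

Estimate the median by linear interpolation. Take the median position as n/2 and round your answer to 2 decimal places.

Cumulative frequencies: 12, 28, 48, 78, 101
n = 101; position = n/2 = 50.5.
This falls in the class 20 to under 25: L = 20, F = 48, f = 30, h = 5.
Median ≈ 20 + ((50.5 − 48) / 30) × 5 = 20.4167

20.42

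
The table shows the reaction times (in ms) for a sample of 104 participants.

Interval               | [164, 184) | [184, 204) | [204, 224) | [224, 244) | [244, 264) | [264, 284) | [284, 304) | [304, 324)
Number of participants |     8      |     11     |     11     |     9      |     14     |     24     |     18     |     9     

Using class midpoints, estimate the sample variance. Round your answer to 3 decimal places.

1771.733

Midpoints: 174, 194, 214, 234, 254, 274, 294, 314
n = 104, Σfm = 26236, mean = 252.2692
Σfm² = 6801024
Σf(m − x̄)² = Σfm² − (Σfm)²/n = 6801024 − 26236²/104 = 182488.4615
Sample variance = 182488.4615 / 103 = 1771.7326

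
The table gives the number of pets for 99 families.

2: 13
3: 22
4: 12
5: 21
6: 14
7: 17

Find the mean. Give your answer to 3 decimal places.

Values: 2, 3, 4, 5, 6, 7
Σfx = 13×2 + 22×3 + 12×4 + 21×5 + 14×6 + 17×7 = 448
n = Σf = 99
Mean = 448 / 99 = 4.5253

4.525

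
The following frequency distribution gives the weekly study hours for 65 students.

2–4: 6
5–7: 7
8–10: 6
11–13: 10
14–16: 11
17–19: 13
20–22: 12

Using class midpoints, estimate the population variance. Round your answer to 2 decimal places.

33.25

Midpoints: 3, 6, 9, 12, 15, 18, 21
n = 65, Σfm = 885, mean = 13.6154
Σfm² = 14211
Σf(m − x̄)² = Σfm² − (Σfm)²/n = 14211 − 885²/65 = 2161.3846
Population variance = 2161.3846 / 65 = 33.2521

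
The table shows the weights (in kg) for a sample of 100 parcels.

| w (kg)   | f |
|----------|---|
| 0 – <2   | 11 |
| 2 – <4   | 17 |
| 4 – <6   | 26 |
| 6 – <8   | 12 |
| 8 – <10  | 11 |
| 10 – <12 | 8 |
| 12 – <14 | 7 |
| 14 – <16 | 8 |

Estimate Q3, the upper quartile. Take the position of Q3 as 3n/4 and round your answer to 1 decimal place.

9.6

Cumulative frequencies: 11, 28, 54, 66, 77, 85, 92, 100
n = 100; position = 3n/4 = 75.
This falls in the class 8 – <10: L = 8, F = 66, f = 11, h = 2.
Upper quartile ≈ 8 + ((75 − 66) / 11) × 2 = 9.6364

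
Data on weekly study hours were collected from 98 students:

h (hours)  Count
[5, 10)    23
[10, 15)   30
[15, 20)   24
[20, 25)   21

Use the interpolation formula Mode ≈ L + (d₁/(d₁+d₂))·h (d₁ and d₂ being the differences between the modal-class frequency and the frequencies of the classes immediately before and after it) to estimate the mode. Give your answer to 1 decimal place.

Modal class: [10, 15) (highest frequency 30).
d₁ = 30 − 23 = 7, d₂ = 30 − 24 = 6
Mode ≈ 10 + (7/(7+6)) × 5 = 10 + 2.6923 = 12.6923

12.7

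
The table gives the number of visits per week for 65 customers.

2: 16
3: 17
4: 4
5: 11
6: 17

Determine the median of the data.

3

Cumulative frequencies: 16, 33, 37, 48, 65
n = 65, so the median is the value in position (n+1)/2 = 33.
Position 33 falls at value 3.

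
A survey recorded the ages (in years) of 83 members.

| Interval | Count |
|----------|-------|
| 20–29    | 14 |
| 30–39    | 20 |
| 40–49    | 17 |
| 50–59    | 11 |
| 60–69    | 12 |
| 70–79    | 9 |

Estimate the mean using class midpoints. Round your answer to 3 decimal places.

46.187

Midpoints: 24.5, 34.5, 44.5, 54.5, 64.5, 74.5
Σfm = 14×24.5 + 20×34.5 + 17×44.5 + 11×54.5 + 12×64.5 + 9×74.5 = 3833.5
n = Σf = 83
Mean = 3833.5 / 83 = 46.1867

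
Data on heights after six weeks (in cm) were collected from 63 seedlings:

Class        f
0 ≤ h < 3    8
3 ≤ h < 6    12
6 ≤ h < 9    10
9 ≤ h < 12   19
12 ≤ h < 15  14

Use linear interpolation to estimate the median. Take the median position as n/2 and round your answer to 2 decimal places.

9.24

Cumulative frequencies: 8, 20, 30, 49, 63
n = 63; position = n/2 = 31.5.
This falls in the class 9 ≤ h < 12: L = 9, F = 30, f = 19, h = 3.
Median ≈ 9 + ((31.5 − 30) / 19) × 3 = 9.2368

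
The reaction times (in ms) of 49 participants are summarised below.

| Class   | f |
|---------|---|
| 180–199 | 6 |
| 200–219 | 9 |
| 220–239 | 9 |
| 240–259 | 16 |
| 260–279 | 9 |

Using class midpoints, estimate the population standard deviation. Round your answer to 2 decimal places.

25.80

Midpoints: 189.5, 209.5, 229.5, 249.5, 269.5
n = 49, Σfm = 11505.5, mean = 234.8061
Σfm² = 2734182.25
Σf(m − x̄)² = Σfm² − (Σfm)²/n = 2734182.25 − 11505.5²/49 = 32620.4082
Population variance = 32620.4082 / 49 = 665.7226
Standard deviation = √665.7226 = 25.8016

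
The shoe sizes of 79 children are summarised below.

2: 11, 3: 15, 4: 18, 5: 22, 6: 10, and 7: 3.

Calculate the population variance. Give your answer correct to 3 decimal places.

Values: 2, 3, 4, 5, 6, 7
n = 79, Σfx = 330, mean = 4.1772
Σfx² = 1524
Σf(x − x̄)² = Σfx² − (Σfx)²/n = 1524 − 330²/79 = 145.5190
Population variance = 145.5190 / 79 = 1.8420

1.842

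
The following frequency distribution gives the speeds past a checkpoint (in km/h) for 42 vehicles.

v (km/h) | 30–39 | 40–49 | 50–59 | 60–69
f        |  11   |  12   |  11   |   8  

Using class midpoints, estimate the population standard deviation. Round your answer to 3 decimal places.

10.680

Midpoints: 34.5, 44.5, 54.5, 64.5
n = 42, Σfm = 2029, mean = 48.3095
Σfm² = 102810.5
Σf(m − x̄)² = Σfm² − (Σfm)²/n = 102810.5 − 2029²/42 = 4790.4762
Population variance = 4790.4762 / 42 = 114.0590
Standard deviation = √114.0590 = 10.6798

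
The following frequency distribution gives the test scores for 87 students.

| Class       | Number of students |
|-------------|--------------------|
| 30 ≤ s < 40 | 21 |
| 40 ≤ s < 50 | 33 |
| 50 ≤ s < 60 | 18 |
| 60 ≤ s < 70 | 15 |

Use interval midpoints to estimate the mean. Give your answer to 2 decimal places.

48.10

Midpoints: 35, 45, 55, 65
Σfm = 21×35 + 33×45 + 18×55 + 15×65 = 4185
n = Σf = 87
Mean = 4185 / 87 = 48.1034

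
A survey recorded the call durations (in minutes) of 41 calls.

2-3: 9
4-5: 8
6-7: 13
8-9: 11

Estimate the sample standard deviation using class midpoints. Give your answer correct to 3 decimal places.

Midpoints: 2.5, 4.5, 6.5, 8.5
n = 41, Σfm = 236.5, mean = 5.7683
Σfm² = 1562.25
Σf(m − x̄)² = Σfm² − (Σfm)²/n = 1562.25 − 236.5²/41 = 198.0488
Sample variance = 198.0488 / 40 = 4.9512
Standard deviation = √4.9512 = 2.2251

2.225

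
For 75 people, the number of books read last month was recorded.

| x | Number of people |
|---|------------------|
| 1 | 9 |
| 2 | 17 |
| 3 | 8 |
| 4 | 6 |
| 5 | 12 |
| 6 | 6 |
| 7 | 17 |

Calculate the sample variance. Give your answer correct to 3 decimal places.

Values: 1, 2, 3, 4, 5, 6, 7
n = 75, Σfx = 306, mean = 4.0800
Σfx² = 1594
Σf(x − x̄)² = Σfx² − (Σfx)²/n = 1594 − 306²/75 = 345.5200
Sample variance = 345.5200 / 74 = 4.6692

4.669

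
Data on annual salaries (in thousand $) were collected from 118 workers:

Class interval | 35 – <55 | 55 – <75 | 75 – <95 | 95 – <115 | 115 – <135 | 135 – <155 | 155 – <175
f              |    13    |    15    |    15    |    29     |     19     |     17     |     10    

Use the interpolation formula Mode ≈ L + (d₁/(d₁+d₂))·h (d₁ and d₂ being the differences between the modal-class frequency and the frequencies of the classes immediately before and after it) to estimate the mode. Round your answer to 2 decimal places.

106.67

Modal class: 95 – <115 (highest frequency 29).
d₁ = 29 − 15 = 14, d₂ = 29 − 19 = 10
Mode ≈ 95 + (14/(14+10)) × 20 = 95 + 11.6667 = 106.6667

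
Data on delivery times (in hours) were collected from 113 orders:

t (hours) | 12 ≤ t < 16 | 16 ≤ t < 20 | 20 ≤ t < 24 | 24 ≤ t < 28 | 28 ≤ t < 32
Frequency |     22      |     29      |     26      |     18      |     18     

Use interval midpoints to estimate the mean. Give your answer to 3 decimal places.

Midpoints: 14, 18, 22, 26, 30
Σfm = 22×14 + 29×18 + 26×22 + 18×26 + 18×30 = 2410
n = Σf = 113
Mean = 2410 / 113 = 21.3274

21.327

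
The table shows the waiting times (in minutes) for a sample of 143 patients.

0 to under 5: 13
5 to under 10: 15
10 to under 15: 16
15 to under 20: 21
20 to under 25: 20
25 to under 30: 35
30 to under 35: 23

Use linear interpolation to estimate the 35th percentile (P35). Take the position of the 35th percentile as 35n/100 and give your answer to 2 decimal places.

16.44

Cumulative frequencies: 13, 28, 44, 65, 85, 120, 143
n = 143; position = 35n/100 = 50.05.
This falls in the class 15 to under 20: L = 15, F = 44, f = 21, h = 5.
35th percentile ≈ 15 + ((50.05 − 44) / 21) × 5 = 16.4405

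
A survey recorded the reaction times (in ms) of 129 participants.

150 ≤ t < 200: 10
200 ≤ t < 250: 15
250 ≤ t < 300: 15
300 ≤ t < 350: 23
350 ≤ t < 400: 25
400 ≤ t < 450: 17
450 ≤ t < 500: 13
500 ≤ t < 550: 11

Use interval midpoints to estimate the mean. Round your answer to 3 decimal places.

Midpoints: 175, 225, 275, 325, 375, 425, 475, 525
Σfm = 10×175 + 15×225 + 15×275 + 23×325 + 25×375 + 17×425 + 13×475 + 11×525 = 45275
n = Σf = 129
Mean = 45275 / 129 = 350.9690

350.969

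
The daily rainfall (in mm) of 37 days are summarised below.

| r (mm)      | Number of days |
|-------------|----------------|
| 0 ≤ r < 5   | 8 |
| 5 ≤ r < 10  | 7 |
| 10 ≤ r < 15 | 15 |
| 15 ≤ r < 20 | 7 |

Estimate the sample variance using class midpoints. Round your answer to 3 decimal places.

27.140

Midpoints: 2.5, 7.5, 12.5, 17.5
n = 37, Σfm = 382.5, mean = 10.3378
Σfm² = 4931.25
Σf(m − x̄)² = Σfm² − (Σfm)²/n = 4931.25 − 382.5²/37 = 977.0270
Sample variance = 977.0270 / 36 = 27.1396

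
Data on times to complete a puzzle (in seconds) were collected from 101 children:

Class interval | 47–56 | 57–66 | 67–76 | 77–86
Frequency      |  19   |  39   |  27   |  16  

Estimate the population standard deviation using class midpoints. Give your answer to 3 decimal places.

9.655

Midpoints: 51.5, 61.5, 71.5, 81.5
n = 101, Σfm = 6611.5, mean = 65.4604
Σfm² = 442207.25
Σf(m − x̄)² = Σfm² − (Σfm)²/n = 442207.25 − 6611.5²/101 = 9415.8416
Population variance = 9415.8416 / 101 = 93.2262
Standard deviation = √93.2262 = 9.6554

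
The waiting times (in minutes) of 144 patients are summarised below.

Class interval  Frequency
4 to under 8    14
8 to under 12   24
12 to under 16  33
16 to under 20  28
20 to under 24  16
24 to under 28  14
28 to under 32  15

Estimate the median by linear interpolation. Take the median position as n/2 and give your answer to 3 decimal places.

Cumulative frequencies: 14, 38, 71, 99, 115, 129, 144
n = 144; position = n/2 = 72.
This falls in the class 16 to under 20: L = 16, F = 71, f = 28, h = 4.
Median ≈ 16 + ((72 − 71) / 28) × 4 = 16.1429

16.143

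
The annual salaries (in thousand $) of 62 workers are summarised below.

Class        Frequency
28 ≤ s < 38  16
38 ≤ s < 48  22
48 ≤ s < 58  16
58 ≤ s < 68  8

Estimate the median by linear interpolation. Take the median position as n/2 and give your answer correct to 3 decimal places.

Cumulative frequencies: 16, 38, 54, 62
n = 62; position = n/2 = 31.
This falls in the class 38 ≤ s < 48: L = 38, F = 16, f = 22, h = 10.
Median ≈ 38 + ((31 − 16) / 22) × 10 = 44.8182

44.818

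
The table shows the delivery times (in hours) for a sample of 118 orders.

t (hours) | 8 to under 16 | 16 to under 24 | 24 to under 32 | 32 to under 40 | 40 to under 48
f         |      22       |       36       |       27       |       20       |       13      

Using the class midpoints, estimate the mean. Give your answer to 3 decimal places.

Midpoints: 12, 20, 28, 36, 44
Σfm = 22×12 + 36×20 + 27×28 + 20×36 + 13×44 = 3032
n = Σf = 118
Mean = 3032 / 118 = 25.6949

25.695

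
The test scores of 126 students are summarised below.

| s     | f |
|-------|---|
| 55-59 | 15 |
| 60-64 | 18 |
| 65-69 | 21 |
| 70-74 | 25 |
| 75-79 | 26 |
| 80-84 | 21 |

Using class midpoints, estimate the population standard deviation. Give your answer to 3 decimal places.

8.077

Midpoints: 57, 62, 67, 72, 77, 82
n = 126, Σfm = 8902, mean = 70.6508
Σfm² = 637154
Σf(m − x̄)² = Σfm² − (Σfm)²/n = 637154 − 8902²/126 = 8220.6349
Population variance = 8220.6349 / 126 = 65.2431
Standard deviation = √65.2431 = 8.0773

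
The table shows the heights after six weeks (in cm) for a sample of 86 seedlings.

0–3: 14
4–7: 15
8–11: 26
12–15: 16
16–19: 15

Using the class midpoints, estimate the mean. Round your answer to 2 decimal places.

9.64

Midpoints: 1.5, 5.5, 9.5, 13.5, 17.5
Σfm = 14×1.5 + 15×5.5 + 26×9.5 + 16×13.5 + 15×17.5 = 829
n = Σf = 86
Mean = 829 / 86 = 9.6395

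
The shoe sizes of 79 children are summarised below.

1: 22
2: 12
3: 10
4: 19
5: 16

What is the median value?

Cumulative frequencies: 22, 34, 44, 63, 79
n = 79, so the median is the value in position (n+1)/2 = 40.
Position 40 falls at value 3.

3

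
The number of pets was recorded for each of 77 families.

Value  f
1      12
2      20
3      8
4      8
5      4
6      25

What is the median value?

3

Cumulative frequencies: 12, 32, 40, 48, 52, 77
n = 77, so the median is the value in position (n+1)/2 = 39.
Position 39 falls at value 3.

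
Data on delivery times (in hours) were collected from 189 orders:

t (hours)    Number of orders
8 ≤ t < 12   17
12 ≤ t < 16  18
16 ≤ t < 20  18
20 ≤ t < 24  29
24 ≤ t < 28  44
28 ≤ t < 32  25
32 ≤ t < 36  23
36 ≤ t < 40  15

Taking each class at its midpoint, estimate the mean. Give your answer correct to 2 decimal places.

24.50

Midpoints: 10, 14, 18, 22, 26, 30, 34, 38
Σfm = 17×10 + 18×14 + 18×18 + 29×22 + 44×26 + 25×30 + 23×34 + 15×38 = 4630
n = Σf = 189
Mean = 4630 / 189 = 24.4974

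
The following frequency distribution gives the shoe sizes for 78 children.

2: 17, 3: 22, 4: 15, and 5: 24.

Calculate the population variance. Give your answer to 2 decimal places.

Values: 2, 3, 4, 5
n = 78, Σfx = 280, mean = 3.5897
Σfx² = 1106
Σf(x − x̄)² = Σfx² − (Σfx)²/n = 1106 − 280²/78 = 100.8718
Population variance = 100.8718 / 78 = 1.2932

1.29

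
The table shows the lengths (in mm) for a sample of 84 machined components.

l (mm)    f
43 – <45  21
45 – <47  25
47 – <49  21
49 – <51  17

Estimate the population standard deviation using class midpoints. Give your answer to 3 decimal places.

2.141

Midpoints: 44, 46, 48, 50
n = 84, Σfm = 3932, mean = 46.8095
Σfm² = 184440
Σf(m − x̄)² = Σfm² − (Σfm)²/n = 184440 − 3932²/84 = 384.9524
Population variance = 384.9524 / 84 = 4.5828
Standard deviation = √4.5828 = 2.1407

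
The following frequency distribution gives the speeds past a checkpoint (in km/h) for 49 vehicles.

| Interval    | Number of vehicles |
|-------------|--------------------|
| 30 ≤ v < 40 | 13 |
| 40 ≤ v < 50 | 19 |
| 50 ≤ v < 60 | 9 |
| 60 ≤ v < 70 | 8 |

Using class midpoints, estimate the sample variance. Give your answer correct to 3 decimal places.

106.378

Midpoints: 35, 45, 55, 65
n = 49, Σfm = 2325, mean = 47.4490
Σfm² = 115425
Σf(m − x̄)² = Σfm² − (Σfm)²/n = 115425 − 2325²/49 = 5106.1224
Sample variance = 5106.1224 / 48 = 106.3776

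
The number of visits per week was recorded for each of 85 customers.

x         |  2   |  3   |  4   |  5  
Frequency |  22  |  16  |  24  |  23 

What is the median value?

4

Cumulative frequencies: 22, 38, 62, 85
n = 85, so the median is the value in position (n+1)/2 = 43.
Position 43 falls at value 4.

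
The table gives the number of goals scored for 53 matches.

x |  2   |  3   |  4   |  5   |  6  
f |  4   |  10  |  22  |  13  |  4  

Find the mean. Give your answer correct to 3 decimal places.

Values: 2, 3, 4, 5, 6
Σfx = 4×2 + 10×3 + 22×4 + 13×5 + 4×6 = 215
n = Σf = 53
Mean = 215 / 53 = 4.0566

4.057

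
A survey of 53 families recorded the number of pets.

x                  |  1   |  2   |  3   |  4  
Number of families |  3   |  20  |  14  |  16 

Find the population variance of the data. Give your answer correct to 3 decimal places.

0.870

Values: 1, 2, 3, 4
n = 53, Σfx = 149, mean = 2.8113
Σfx² = 465
Σf(x − x̄)² = Σfx² − (Σfx)²/n = 465 − 149²/53 = 46.1132
Population variance = 46.1132 / 53 = 0.8701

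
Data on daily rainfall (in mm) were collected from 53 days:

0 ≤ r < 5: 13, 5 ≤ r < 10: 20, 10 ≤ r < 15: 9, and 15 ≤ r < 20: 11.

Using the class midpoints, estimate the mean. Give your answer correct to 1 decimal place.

Midpoints: 2.5, 7.5, 12.5, 17.5
Σfm = 13×2.5 + 20×7.5 + 9×12.5 + 11×17.5 = 487.5
n = Σf = 53
Mean = 487.5 / 53 = 9.1981

9.2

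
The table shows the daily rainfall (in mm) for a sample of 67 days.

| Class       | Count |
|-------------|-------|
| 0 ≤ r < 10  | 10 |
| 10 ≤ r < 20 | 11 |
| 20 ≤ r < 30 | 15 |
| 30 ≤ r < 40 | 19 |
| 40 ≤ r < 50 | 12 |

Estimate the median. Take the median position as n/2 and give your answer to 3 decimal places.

28.333

Cumulative frequencies: 10, 21, 36, 55, 67
n = 67; position = n/2 = 33.5.
This falls in the class 20 ≤ r < 30: L = 20, F = 21, f = 15, h = 10.
Median ≈ 20 + ((33.5 − 21) / 15) × 10 = 28.3333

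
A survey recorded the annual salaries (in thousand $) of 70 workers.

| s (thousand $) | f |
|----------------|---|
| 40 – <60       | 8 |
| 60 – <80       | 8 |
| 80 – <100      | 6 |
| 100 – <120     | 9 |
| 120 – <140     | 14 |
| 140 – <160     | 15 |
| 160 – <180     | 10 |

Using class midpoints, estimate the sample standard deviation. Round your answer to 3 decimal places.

Midpoints: 50, 70, 90, 110, 130, 150, 170
n = 70, Σfm = 8260, mean = 118.0000
Σfm² = 1079800
Σf(m − x̄)² = Σfm² − (Σfm)²/n = 1079800 − 8260²/70 = 105120.0000
Sample variance = 105120.0000 / 69 = 1523.4783
Standard deviation = √1523.4783 = 39.0318

39.032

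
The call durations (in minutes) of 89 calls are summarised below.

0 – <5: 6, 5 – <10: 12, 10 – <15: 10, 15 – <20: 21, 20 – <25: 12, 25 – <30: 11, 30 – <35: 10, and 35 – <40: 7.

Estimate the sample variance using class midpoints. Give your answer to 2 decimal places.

Midpoints: 2.5, 7.5, 12.5, 17.5, 22.5, 27.5, 32.5, 37.5
n = 89, Σfm = 1757.5, mean = 19.7472
Σfm² = 43506.25
Σf(m − x̄)² = Σfm² − (Σfm)²/n = 43506.25 − 1757.5²/89 = 8800.5618
Sample variance = 8800.5618 / 88 = 100.0064

100.01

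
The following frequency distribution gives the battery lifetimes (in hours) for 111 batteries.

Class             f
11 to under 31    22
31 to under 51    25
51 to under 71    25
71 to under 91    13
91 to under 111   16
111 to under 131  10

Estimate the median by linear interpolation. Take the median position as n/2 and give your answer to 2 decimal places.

57.80

Cumulative frequencies: 22, 47, 72, 85, 101, 111
n = 111; position = n/2 = 55.5.
This falls in the class 51 to under 71: L = 51, F = 47, f = 25, h = 20.
Median ≈ 51 + ((55.5 − 47) / 25) × 20 = 57.8000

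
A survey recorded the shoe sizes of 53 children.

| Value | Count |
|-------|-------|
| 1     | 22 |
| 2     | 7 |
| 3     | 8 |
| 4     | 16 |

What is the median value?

2

Cumulative frequencies: 22, 29, 37, 53
n = 53, so the median is the value in position (n+1)/2 = 27.
Position 27 falls at value 2.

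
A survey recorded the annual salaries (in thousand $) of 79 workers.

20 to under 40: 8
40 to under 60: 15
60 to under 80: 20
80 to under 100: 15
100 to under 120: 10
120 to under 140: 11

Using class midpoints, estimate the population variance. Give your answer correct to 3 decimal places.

929.979

Midpoints: 30, 50, 70, 90, 110, 130
n = 79, Σfm = 6270, mean = 79.3671
Σfm² = 571100
Σf(m − x̄)² = Σfm² − (Σfm)²/n = 571100 − 6270²/79 = 73468.3544
Population variance = 73468.3544 / 79 = 929.9792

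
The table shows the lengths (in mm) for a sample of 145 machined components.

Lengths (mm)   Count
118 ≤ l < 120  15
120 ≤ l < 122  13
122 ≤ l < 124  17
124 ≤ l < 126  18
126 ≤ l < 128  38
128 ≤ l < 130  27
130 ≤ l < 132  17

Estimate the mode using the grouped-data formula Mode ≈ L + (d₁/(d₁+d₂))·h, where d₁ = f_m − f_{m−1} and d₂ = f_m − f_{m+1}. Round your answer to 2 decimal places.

127.29

Modal class: 126 ≤ l < 128 (highest frequency 38).
d₁ = 38 − 18 = 20, d₂ = 38 − 27 = 11
Mode ≈ 126 + (20/(20+11)) × 2 = 126 + 1.2903 = 127.2903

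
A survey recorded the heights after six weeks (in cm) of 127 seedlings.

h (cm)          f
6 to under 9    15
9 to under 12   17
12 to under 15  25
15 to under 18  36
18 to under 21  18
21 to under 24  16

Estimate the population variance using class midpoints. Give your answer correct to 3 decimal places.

Midpoints: 7.5, 10.5, 13.5, 16.5, 19.5, 22.5
n = 127, Σfm = 1933.5, mean = 15.2244
Σfm² = 32019.75
Σf(m − x̄)² = Σfm² − (Σfm)²/n = 32019.75 − 1933.5²/127 = 2583.3543
Population variance = 2583.3543 / 127 = 20.3414

20.341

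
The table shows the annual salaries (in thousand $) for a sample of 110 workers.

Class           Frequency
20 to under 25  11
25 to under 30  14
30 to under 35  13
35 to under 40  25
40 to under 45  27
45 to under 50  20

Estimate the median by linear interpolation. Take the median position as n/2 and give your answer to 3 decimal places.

38.400

Cumulative frequencies: 11, 25, 38, 63, 90, 110
n = 110; position = n/2 = 55.
This falls in the class 35 to under 40: L = 35, F = 38, f = 25, h = 5.
Median ≈ 35 + ((55 − 38) / 25) × 5 = 38.4000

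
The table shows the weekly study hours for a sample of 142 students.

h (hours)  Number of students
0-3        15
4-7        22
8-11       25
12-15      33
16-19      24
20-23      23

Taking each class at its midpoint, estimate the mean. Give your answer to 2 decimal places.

12.26

Midpoints: 1.5, 5.5, 9.5, 13.5, 17.5, 21.5
Σfm = 15×1.5 + 22×5.5 + 25×9.5 + 33×13.5 + 24×17.5 + 23×21.5 = 1741
n = Σf = 142
Mean = 1741 / 142 = 12.2606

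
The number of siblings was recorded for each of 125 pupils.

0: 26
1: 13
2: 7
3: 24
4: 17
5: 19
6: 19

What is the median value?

3

Cumulative frequencies: 26, 39, 46, 70, 87, 106, 125
n = 125, so the median is the value in position (n+1)/2 = 63.
Position 63 falls at value 3.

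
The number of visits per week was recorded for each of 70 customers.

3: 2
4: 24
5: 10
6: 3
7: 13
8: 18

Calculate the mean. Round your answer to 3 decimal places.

5.786

Values: 3, 4, 5, 6, 7, 8
Σfx = 2×3 + 24×4 + 10×5 + 3×6 + 13×7 + 18×8 = 405
n = Σf = 70
Mean = 405 / 70 = 5.7857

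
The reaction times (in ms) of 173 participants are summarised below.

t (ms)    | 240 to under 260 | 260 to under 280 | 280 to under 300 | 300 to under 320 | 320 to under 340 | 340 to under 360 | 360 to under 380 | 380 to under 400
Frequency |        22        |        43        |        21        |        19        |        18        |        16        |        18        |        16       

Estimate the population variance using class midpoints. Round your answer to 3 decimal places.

2059.781

Midpoints: 250, 270, 290, 310, 330, 350, 370, 390
n = 173, Σfm = 53530, mean = 309.4220
Σfm² = 16919700
Σf(m − x̄)² = Σfm² − (Σfm)²/n = 16919700 − 53530²/173 = 356342.1965
Population variance = 356342.1965 / 173 = 2059.7815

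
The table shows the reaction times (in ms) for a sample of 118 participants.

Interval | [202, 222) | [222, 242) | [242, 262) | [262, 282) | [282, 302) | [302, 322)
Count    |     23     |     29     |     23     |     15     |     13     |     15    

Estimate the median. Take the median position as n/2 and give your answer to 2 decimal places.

Cumulative frequencies: 23, 52, 75, 90, 103, 118
n = 118; position = n/2 = 59.
This falls in the class [242, 262): L = 242, F = 52, f = 23, h = 20.
Median ≈ 242 + ((59 − 52) / 23) × 20 = 248.0870

248.09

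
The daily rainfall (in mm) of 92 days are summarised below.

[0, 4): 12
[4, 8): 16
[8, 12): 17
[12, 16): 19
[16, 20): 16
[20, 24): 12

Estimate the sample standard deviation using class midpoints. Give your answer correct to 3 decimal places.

6.373

Midpoints: 2, 6, 10, 14, 18, 22
n = 92, Σfm = 1108, mean = 12.0435
Σfm² = 17040
Σf(m − x̄)² = Σfm² − (Σfm)²/n = 17040 − 1108²/92 = 3695.8261
Sample variance = 3695.8261 / 91 = 40.6135
Standard deviation = √40.6135 = 6.3729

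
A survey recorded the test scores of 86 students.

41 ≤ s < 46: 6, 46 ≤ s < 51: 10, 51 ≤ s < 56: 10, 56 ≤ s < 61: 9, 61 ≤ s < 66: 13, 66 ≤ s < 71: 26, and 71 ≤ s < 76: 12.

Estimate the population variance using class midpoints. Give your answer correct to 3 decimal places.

Midpoints: 43.5, 48.5, 53.5, 58.5, 63.5, 68.5, 73.5
n = 86, Σfm = 5296, mean = 61.5814
Σfm² = 333543.5
Σf(m − x̄)² = Σfm² − (Σfm)²/n = 333543.5 − 5296²/86 = 7408.4302
Population variance = 7408.4302 / 86 = 86.1445

86.145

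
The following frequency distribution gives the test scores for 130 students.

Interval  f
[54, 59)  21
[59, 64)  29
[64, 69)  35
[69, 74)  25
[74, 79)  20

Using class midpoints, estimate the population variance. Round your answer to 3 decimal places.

41.870

Midpoints: 56.5, 61.5, 66.5, 71.5, 76.5
n = 130, Σfm = 8615, mean = 66.2692
Σfm² = 576352.5
Σf(m − x̄)² = Σfm² − (Σfm)²/n = 576352.5 − 8615²/130 = 5443.0769
Population variance = 5443.0769 / 130 = 41.8698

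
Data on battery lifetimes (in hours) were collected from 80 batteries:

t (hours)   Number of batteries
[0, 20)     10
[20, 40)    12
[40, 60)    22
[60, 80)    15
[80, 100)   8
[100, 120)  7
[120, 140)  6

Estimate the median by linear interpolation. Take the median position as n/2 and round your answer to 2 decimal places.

Cumulative frequencies: 10, 22, 44, 59, 67, 74, 80
n = 80; position = n/2 = 40.
This falls in the class [40, 60): L = 40, F = 22, f = 22, h = 20.
Median ≈ 40 + ((40 − 22) / 22) × 20 = 56.3636

56.36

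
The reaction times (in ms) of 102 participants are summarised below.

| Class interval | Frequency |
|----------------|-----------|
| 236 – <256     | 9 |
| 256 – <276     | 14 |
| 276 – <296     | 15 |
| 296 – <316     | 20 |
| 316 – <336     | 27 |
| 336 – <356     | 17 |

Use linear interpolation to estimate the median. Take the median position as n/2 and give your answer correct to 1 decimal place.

Cumulative frequencies: 9, 23, 38, 58, 85, 102
n = 102; position = n/2 = 51.
This falls in the class 296 – <316: L = 296, F = 38, f = 20, h = 20.
Median ≈ 296 + ((51 − 38) / 20) × 20 = 309.0000

309.0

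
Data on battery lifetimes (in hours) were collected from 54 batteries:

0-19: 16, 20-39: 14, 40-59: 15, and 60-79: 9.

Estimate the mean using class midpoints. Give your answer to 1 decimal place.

35.8

Midpoints: 9.5, 29.5, 49.5, 69.5
Σfm = 16×9.5 + 14×29.5 + 15×49.5 + 9×69.5 = 1933
n = Σf = 54
Mean = 1933 / 54 = 35.7963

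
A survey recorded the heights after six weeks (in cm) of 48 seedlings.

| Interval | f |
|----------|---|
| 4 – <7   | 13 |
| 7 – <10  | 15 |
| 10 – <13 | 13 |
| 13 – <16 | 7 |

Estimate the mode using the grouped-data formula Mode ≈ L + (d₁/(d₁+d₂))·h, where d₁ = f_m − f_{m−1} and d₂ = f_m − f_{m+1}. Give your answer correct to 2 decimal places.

8.50

Modal class: 7 – <10 (highest frequency 15).
d₁ = 15 − 13 = 2, d₂ = 15 − 13 = 2
Mode ≈ 7 + (2/(2+2)) × 3 = 7 + 1.5000 = 8.5000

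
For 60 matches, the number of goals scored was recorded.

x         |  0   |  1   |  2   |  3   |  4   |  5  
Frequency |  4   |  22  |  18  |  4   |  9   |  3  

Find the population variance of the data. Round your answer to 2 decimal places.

Values: 0, 1, 2, 3, 4, 5
n = 60, Σfx = 121, mean = 2.0167
Σfx² = 349
Σf(x − x̄)² = Σfx² − (Σfx)²/n = 349 − 121²/60 = 104.9833
Population variance = 104.9833 / 60 = 1.7497

1.75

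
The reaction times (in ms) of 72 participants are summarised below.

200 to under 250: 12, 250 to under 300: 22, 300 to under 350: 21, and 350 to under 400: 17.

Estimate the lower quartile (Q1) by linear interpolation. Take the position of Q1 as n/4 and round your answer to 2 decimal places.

263.64

Cumulative frequencies: 12, 34, 55, 72
n = 72; position = n/4 = 18.
This falls in the class 250 to under 300: L = 250, F = 12, f = 22, h = 50.
Lower quartile ≈ 250 + ((18 − 12) / 22) × 50 = 263.6364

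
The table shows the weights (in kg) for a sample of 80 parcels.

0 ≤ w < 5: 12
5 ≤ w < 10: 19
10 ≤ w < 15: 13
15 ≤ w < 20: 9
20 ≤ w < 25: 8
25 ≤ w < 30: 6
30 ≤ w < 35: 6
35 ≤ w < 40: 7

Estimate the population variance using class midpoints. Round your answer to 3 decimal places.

121.715

Midpoints: 2.5, 7.5, 12.5, 17.5, 22.5, 27.5, 32.5, 37.5
n = 80, Σfm = 1295, mean = 16.1875
Σfm² = 30700
Σf(m − x̄)² = Σfm² − (Σfm)²/n = 30700 − 1295²/80 = 9737.1875
Population variance = 9737.1875 / 80 = 121.7148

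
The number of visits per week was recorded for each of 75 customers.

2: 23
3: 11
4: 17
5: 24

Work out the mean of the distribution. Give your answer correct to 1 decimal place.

3.6

Values: 2, 3, 4, 5
Σfx = 23×2 + 11×3 + 17×4 + 24×5 = 267
n = Σf = 75
Mean = 267 / 75 = 3.5600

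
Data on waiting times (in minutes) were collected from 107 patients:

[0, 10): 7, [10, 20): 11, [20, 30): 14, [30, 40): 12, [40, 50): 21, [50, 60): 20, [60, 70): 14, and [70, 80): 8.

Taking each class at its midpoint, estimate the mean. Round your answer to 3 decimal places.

42.290

Midpoints: 5, 15, 25, 35, 45, 55, 65, 75
Σfm = 7×5 + 11×15 + 14×25 + 12×35 + 21×45 + 20×55 + 14×65 + 8×75 = 4525
n = Σf = 107
Mean = 4525 / 107 = 42.2897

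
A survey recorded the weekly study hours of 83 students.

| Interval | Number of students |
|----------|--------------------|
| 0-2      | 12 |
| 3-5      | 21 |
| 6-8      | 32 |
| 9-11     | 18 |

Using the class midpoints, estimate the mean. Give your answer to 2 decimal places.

Midpoints: 1, 4, 7, 10
Σfm = 12×1 + 21×4 + 32×7 + 18×10 = 500
n = Σf = 83
Mean = 500 / 83 = 6.0241

6.02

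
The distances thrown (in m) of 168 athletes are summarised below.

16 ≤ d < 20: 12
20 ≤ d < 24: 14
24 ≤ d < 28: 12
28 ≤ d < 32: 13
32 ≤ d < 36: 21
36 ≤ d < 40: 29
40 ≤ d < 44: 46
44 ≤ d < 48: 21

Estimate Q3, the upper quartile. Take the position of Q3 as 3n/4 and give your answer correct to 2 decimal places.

Cumulative frequencies: 12, 26, 38, 51, 72, 101, 147, 168
n = 168; position = 3n/4 = 126.
This falls in the class 40 ≤ d < 44: L = 40, F = 101, f = 46, h = 4.
Upper quartile ≈ 40 + ((126 − 101) / 46) × 4 = 42.1739

42.17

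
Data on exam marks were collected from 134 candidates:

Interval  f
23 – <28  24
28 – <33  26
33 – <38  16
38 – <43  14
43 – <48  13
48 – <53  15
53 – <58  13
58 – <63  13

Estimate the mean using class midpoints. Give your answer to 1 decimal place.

40.3

Midpoints: 25.5, 30.5, 35.5, 40.5, 45.5, 50.5, 55.5, 60.5
Σfm = 24×25.5 + 26×30.5 + 16×35.5 + 14×40.5 + 13×45.5 + 15×50.5 + 13×55.5 + 13×60.5 = 5397
n = Σf = 134
Mean = 5397 / 134 = 40.2761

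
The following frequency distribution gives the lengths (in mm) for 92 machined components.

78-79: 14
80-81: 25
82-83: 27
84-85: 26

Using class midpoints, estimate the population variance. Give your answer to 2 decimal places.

4.31

Midpoints: 78.5, 80.5, 82.5, 84.5
n = 92, Σfm = 7536, mean = 81.9130
Σfm² = 617693
Σf(m − x̄)² = Σfm² − (Σfm)²/n = 617693 − 7536²/92 = 396.3043
Population variance = 396.3043 / 92 = 4.3077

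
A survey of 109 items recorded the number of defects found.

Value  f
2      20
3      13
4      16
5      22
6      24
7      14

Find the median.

Cumulative frequencies: 20, 33, 49, 71, 95, 109
n = 109, so the median is the value in position (n+1)/2 = 55.
Position 55 falls at value 5.

5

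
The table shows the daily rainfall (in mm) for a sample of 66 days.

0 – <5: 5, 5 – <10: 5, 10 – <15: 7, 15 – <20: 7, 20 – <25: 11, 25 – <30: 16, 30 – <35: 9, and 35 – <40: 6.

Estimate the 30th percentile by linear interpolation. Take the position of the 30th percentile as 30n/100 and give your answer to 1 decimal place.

17.0

Cumulative frequencies: 5, 10, 17, 24, 35, 51, 60, 66
n = 66; position = 30n/100 = 19.8.
This falls in the class 15 – <20: L = 15, F = 17, f = 7, h = 5.
30th percentile ≈ 15 + ((19.8 − 17) / 7) × 5 = 17.0000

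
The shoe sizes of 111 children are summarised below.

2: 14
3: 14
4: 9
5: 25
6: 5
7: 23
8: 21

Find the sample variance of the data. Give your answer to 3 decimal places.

4.236

Values: 2, 3, 4, 5, 6, 7, 8
n = 111, Σfx = 590, mean = 5.3153
Σfx² = 3602
Σf(x − x̄)² = Σfx² − (Σfx)²/n = 3602 − 590²/111 = 465.9640
Sample variance = 465.9640 / 110 = 4.2360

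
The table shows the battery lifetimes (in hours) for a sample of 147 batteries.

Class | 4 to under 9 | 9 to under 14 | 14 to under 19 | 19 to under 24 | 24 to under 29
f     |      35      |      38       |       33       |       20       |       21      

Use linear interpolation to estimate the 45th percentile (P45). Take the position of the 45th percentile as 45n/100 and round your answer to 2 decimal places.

13.10

Cumulative frequencies: 35, 73, 106, 126, 147
n = 147; position = 45n/100 = 66.15.
This falls in the class 9 to under 14: L = 9, F = 35, f = 38, h = 5.
45th percentile ≈ 9 + ((66.15 − 35) / 38) × 5 = 13.0987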